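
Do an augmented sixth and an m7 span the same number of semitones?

An augmented sixth spans 10 semitones; a minor seventh spans 10.
They are enharmonically equivalent.

Yes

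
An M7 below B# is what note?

C#

A seventh below B lands on the letter C.
A major seventh spans 11 semitones, so B# moves to pitch class 1. On the letter C that is C#.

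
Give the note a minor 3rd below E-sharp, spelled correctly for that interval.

C##

A third below E lands on the letter C.
A minor third spans 3 semitones, so E# moves to pitch class 2. On the letter C that is C##.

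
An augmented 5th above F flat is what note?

C

F up a perfect fifth is C, so the target letter is C.
From Fb, an augmented fifth is 8 semitones up: C.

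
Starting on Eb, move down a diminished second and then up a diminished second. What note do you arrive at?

Eb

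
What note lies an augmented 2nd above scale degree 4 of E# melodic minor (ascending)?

Scale degree 4 of E# melodic minor (ascending) is A#.
An augmented second (3 semitones) above A# lands on the letter B, giving B##.

B##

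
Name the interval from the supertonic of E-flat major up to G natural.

major second

The supertonic of Eb major is F.
F up to G: letters F→G make it a second; 2 semitones makes it major.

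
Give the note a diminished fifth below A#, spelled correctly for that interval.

D##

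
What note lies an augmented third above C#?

E##

A third above C lands on the letter E.
An augmented third spans 5 semitones, so C# moves to pitch class 6. On the letter E that is E##.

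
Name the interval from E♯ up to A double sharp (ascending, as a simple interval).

augmented fourth

The letter names run E→A, a span of 3 letter steps, so the interval is some kind of fourth.
E# to A## is 6 semitones. A perfect fourth is 5, so 6 makes it augmented.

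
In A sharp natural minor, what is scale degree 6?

F#

The A# natural minor scale runs A# B# C# D# E# F# G#.
Degree 6 is F#.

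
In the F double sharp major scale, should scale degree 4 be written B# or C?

B#

Each scale degree takes a distinct letter name. Degree 4 of a scale on F must use the letter B.
B# and C are enharmonically the same pitch, but only B# uses the letter B, so it is the correct spelling here.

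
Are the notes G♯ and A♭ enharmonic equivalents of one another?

G# = pitch class 8 and Ab = pitch class 8 — the same pitch class, so they are enharmonic equivalents.

Yes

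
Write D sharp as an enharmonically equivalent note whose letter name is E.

Eb

D# is pitch class 3. The letter E alone is pitch class 4.
To reach pitch class 3 from E requires an offset of -1 semitone, i.e. flat: Eb.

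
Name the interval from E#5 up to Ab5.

Counting letters E–F–G–A gives a fourth.
E#→Ab = 3 semitones, 2 narrower than the perfect fourth (5), so doubly diminished.

doubly diminished fourth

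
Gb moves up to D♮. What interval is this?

augmented fifth

The letter names run G→D, a span of 4 letter steps, so the interval is some kind of fifth.
Gb to D is 8 semitones. A perfect fifth is 7, so 8 makes it augmented.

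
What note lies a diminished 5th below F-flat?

A fifth below F lands on the letter B.
A diminished fifth spans 6 semitones, so Fb moves to pitch class 10. On the letter B that is Bb.

Bb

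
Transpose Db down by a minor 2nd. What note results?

D down a major second is C, so the target letter is C.
From Db, a minor second is 1 semitone down: C.

C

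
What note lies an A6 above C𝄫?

A sixth above C lands on the letter A.
An augmented sixth spans 10 semitones, so Cbb moves to pitch class 8. On the letter A that is Ab.

Ab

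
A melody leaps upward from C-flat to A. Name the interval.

augmented sixth

Counting letters C–D–E–F–G–A gives a sixth.
Cb→A = 10 semitones, 1 wider than the major sixth (9), so augmented.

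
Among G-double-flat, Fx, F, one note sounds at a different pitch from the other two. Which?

F##

In 12-tone equal temperament, enharmonic equivalents share a pitch class. Gbb is pitch class 5; F## is pitch class 7; F is pitch class 5.
Gbb and F share pitch class 5, while F## is pitch class 7.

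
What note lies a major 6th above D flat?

D up a major sixth is B, so the target letter is B.
From Db, a major sixth is 9 semitones up: Bb.

Bb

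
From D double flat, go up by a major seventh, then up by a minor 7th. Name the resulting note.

Bbb

A major seventh up from Dbb is Cb (letter C, 11 semitones up).
A minor seventh up from Cb is Bbb (letter B, 10 semitones up).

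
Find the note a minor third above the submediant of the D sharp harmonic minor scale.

The submediant of D# harmonic minor is B.
A minor third (3 semitones) above B lands on the letter D, giving D.

D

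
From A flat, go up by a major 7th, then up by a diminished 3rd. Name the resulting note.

A major seventh up from Ab is G (letter G, 11 semitones up).
A diminished third up from G is Bbb (letter B, 2 semitones up).

Bbb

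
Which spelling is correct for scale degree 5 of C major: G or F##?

Each scale degree takes a distinct letter name. Degree 5 of a scale on C must use the letter G.
G and F## are enharmonically the same pitch, but only G uses the letter G, so it is the correct spelling here.

G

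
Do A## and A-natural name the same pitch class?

A## is pitch class 11; A is pitch class 9.
The pitch classes differ (11 vs. 9), so they are not enharmonic equivalents.

No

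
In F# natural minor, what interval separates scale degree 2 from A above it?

minor second

Scale degree 2 of F# natural minor is G#.
G# up to A: letters G→A make it a second; 1 semitone makes it minor.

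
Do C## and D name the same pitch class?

C## = pitch class 2 and D = pitch class 2 — the same pitch class, so they are enharmonic equivalents.

Yes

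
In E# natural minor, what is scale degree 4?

A#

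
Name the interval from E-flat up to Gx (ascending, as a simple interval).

Counting letters E–F–G gives a third.
Eb→G## = 6 semitones, 2 wider than the major third (4), so doubly augmented.

doubly augmented third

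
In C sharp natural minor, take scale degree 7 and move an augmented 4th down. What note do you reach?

Scale degree 7 of C# natural minor is B.
An augmented fourth (6 semitones) below B lands on the letter F, giving F.

F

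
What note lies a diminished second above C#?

Db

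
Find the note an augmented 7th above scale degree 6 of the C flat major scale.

G#

Scale degree 6 of Cb major is Ab.
An augmented seventh (12 semitones) above Ab lands on the letter G, giving G#.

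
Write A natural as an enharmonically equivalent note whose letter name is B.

A is pitch class 9. The letter B alone is pitch class 11.
To reach pitch class 9 from B requires an offset of -2 semitones, i.e. double flat: Bbb.

Bbb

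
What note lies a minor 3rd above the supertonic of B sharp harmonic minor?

E#

The supertonic of B# harmonic minor is C##.
A minor third (3 semitones) above C## lands on the letter E, giving E#.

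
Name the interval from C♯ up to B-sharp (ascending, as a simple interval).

The letter names run C→B, a span of 6 letter steps, so the interval is some kind of seventh.
C# to B# is 11 semitones. A major seventh is 11, so 11 makes it major.

major seventh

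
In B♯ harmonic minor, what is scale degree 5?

F##

The B# harmonic minor scale runs B# C## D# E# F## G# A##.
Degree 5 is F##.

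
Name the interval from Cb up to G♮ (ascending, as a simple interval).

Counting letters C–D–E–F–G gives a fifth.
Cb→G = 8 semitones, 1 wider than the perfect fifth (7), so augmented.

augmented fifth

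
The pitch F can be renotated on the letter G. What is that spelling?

Gbb

Plain G sits 2 semitones above F, so on the letter G the same pitch needs a double flat: Gbb.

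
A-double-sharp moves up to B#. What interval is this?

minor second

Counting letters A–B gives a second.
A##→B# = 1 semitone, 1 narrower than the major second (2), so minor.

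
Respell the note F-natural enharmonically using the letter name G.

Gbb

Plain G sits 2 semitones above F, so on the letter G the same pitch needs a double flat: Gbb.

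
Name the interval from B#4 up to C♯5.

Counting letters B–C gives a second.
B#→C# = 1 semitone, 1 narrower than the major second (2), so minor.

minor second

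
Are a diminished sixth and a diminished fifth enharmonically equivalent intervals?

No

A diminished sixth spans 7 semitones; a diminished fifth spans 6.
The spans differ, so they are not enharmonic equivalents.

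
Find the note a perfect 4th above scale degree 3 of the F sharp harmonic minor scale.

Scale degree 3 of F# harmonic minor is A.
A perfect fourth (5 semitones) above A lands on the letter D, giving D.

D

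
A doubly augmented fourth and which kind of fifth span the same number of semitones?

perfect

A doubly augmented fourth spans 7 semitones.
A fifth spanning 7 semitones is perfect (the perfect fifth is 7).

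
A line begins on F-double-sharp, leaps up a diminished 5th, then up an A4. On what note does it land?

F##

A diminished fifth up from F## is C# (letter C, 6 semitones up).
An augmented fourth up from C# is F## (letter F, 6 semitones up).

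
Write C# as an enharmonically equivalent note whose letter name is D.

Db

C# is pitch class 1. The letter D alone is pitch class 2.
To reach pitch class 1 from D requires an offset of -1 semitone, i.e. flat: Db.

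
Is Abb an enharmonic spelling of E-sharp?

Abb is pitch class 7; E# is pitch class 5.
The pitch classes differ (7 vs. 5), so they are not enharmonic equivalents.

No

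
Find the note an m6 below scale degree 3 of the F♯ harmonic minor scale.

C#

Scale degree 3 of F# harmonic minor is A.
A minor sixth (8 semitones) below A lands on the letter C, giving C#.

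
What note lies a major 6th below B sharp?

D#

B down a major sixth is D, so the target letter is D.
From B#, a major sixth is 9 semitones down: D#.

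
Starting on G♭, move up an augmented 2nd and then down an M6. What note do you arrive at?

An augmented second up from Gb is A (letter A, 3 semitones up).
A major sixth down from A is C (letter C, 9 semitones down).

C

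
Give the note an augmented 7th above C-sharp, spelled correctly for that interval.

A seventh above C lands on the letter B.
An augmented seventh spans 12 semitones, so C# moves to pitch class 1. On the letter B that is B##.

B##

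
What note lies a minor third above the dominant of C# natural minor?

B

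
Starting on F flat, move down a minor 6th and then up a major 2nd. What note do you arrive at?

Bb

A minor sixth down from Fb is Ab (letter A, 8 semitones down).
A major second up from Ab is Bb (letter B, 2 semitones up).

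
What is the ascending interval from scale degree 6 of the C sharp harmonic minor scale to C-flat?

diminished third

Scale degree 6 of C# harmonic minor is A.
A up to Cb: letters A→C make it a third; 2 semitones makes it diminished.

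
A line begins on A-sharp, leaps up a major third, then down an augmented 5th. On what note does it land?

A major third up from A# is C## (letter C, 4 semitones up).
An augmented fifth down from C## is F# (letter F, 8 semitones down).

F#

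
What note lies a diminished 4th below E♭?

A fourth below E lands on the letter B.
A diminished fourth spans 4 semitones, so Eb moves to pitch class 11. On the letter B that is B.

B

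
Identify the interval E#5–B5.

diminished fifth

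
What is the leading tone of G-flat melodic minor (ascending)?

Degree 7 takes the letter 6 steps above G, which is F.
In melodic minor (ascending), degree 7 sits 11 semitones above the tonic. Gb + 11 semitones is pitch class 5, spelled on F as F.

F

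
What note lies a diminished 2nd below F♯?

E##

F down a major second is Eb, so the target letter is E.
From F#, a diminished second is 0 semitones down: E##.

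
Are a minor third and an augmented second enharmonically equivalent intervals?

A minor third spans 3 semitones; an augmented second spans 3.
They are enharmonically equivalent.

Yes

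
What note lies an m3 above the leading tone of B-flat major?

C

The leading tone of Bb major is A.
A minor third (3 semitones) above A lands on the letter C, giving C.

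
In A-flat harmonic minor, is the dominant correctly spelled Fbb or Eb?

Eb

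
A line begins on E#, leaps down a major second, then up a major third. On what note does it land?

A major second down from E# is D# (letter D, 2 semitones down).
A major third up from D# is F## (letter F, 4 semitones up).

F##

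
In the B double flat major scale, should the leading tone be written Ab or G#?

Each scale degree takes a distinct letter name. Degree 7 of a scale on B must use the letter A.
Ab and G# are enharmonically the same pitch, but only Ab uses the letter A, so it is the correct spelling here.

Ab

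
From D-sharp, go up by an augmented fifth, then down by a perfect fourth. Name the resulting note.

An augmented fifth up from D# is A## (letter A, 8 semitones up).
A perfect fourth down from A## is E## (letter E, 5 semitones down).

E##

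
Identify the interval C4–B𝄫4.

The letter names run C→B, a span of 6 letter steps, so the interval is some kind of seventh.
C to Bbb is 9 semitones. A major seventh is 11, so 9 makes it diminished.

diminished seventh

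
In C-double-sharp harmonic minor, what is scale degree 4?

F##

The C## harmonic minor scale runs C## D## E# F## G## A# B##.
Degree 4 is F##.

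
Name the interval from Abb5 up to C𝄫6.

minor third

The letter names run A→C, a span of 2 letter steps, so the interval is some kind of third.
Abb to Cbb is 3 semitones. A major third is 4, so 3 makes it minor.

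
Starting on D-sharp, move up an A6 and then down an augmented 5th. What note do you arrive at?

E#

An augmented sixth up from D# is B## (letter B, 10 semitones up).
An augmented fifth down from B## is E# (letter E, 8 semitones down).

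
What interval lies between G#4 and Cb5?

doubly diminished fourth

Counting letters G–A–B–C gives a fourth.
G#→Cb = 3 semitones, 2 narrower than the perfect fourth (5), so doubly diminished.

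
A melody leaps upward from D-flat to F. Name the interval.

major third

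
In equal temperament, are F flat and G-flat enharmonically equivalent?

Two spellings are enharmonically equivalent only if they share a pitch class.
Here Fb → 4, Gb → 6; 4 ≠ 6, so they are not.

No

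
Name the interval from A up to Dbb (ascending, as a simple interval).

Counting letters A–B–C–D gives a fourth.
A→Dbb = 3 semitones, 2 narrower than the perfect fourth (5), so doubly diminished.

doubly diminished fourth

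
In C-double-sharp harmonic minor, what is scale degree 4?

Degree 4 takes the letter 3 steps above C, which is F.
In harmonic minor, degree 4 sits 5 semitones above the tonic. C## + 5 semitones is pitch class 7, spelled on F as F##.

F##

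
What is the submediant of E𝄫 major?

The Ebb major scale runs Ebb Fb Gb Abb Bbb Cb Db.
Degree 6 is Cb.

Cb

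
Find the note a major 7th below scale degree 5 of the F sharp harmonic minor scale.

D

Scale degree 5 of F# harmonic minor is C#.
A major seventh (11 semitones) below C# lands on the letter D, giving D.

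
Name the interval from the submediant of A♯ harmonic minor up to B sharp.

augmented fourth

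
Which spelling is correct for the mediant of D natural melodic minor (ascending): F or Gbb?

F

Each scale degree takes a distinct letter name. Degree 3 of a scale on D must use the letter F.
F and Gbb are enharmonically the same pitch, but only F uses the letter F, so it is the correct spelling here.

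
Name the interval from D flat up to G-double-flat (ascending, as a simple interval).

diminished fourth

Counting letters D–E–F–G gives a fourth.
Db→Gbb = 4 semitones, 1 narrower than the perfect fourth (5), so diminished.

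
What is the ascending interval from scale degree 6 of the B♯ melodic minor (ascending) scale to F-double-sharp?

Scale degree 6 of B# melodic minor (ascending) is G##.
G## up to F##: letters G→F make it a seventh; 10 semitones makes it minor.

minor seventh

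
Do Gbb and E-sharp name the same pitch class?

Gbb is pitch class 5; E# is pitch class 5.
All spellings map to pitch class 5, so they are enharmonically equivalent.

Yes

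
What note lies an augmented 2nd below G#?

F

A second below G lands on the letter F.
An augmented second spans 3 semitones, so G# moves to pitch class 5. On the letter F that is F.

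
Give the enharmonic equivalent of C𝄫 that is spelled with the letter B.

Cbb is pitch class 10. The letter B alone is pitch class 11.
To reach pitch class 10 from B requires an offset of -1 semitone, i.e. flat: Bb.

Bb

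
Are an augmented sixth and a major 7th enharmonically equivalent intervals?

An augmented sixth spans 10 semitones; a major seventh spans 11.
The spans differ, so they are not enharmonic equivalents.

No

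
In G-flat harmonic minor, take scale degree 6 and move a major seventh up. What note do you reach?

Scale degree 6 of Gb harmonic minor is Ebb.
A major seventh (11 semitones) above Ebb lands on the letter D, giving Db.

Db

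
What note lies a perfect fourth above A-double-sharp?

D##

A up a perfect fourth is D, so the target letter is D.
From A##, a perfect fourth is 5 semitones up: D##.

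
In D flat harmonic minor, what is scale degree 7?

Degree 7 takes the letter 6 steps above D, which is C.
In harmonic minor, degree 7 sits 11 semitones above the tonic. Db + 11 semitones is pitch class 0, spelled on C as C.

C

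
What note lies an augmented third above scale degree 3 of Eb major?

Scale degree 3 of Eb major is G.
An augmented third (5 semitones) above G lands on the letter B, giving B#.

B#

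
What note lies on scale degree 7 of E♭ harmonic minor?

D

The Eb harmonic minor scale runs Eb F Gb Ab Bb Cb D.
Degree 7 is D.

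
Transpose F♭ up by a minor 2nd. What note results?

Gbb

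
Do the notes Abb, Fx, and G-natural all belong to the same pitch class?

Abb = pitch class 7 and F## = pitch class 7 and G = pitch class 7 — the same pitch class, so they are enharmonic equivalents.

Yes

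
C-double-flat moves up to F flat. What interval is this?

augmented fourth

Counting letters C–D–E–F gives a fourth.
Cbb→Fb = 6 semitones, 1 wider than the perfect fourth (5), so augmented.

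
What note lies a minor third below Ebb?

A third below E lands on the letter C.
A minor third spans 3 semitones, so Ebb moves to pitch class 11. On the letter C that is Cb.

Cb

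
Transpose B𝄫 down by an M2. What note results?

B down a major second is A, so the target letter is A.
From Bbb, a major second is 2 semitones down: Abb.

Abb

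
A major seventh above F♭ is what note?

Eb

F up a major seventh is E, so the target letter is E.
From Fb, a major seventh is 11 semitones up: Eb.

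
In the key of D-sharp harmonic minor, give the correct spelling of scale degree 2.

E#

The D# harmonic minor scale runs D# E# F# G# A# B C##.
Degree 2 is E#.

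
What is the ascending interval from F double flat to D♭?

Counting letters F–G–A–B–C–D gives a sixth.
Fbb→Db = 10 semitones, 1 wider than the major sixth (9), so augmented.

augmented sixth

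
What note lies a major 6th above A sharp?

F##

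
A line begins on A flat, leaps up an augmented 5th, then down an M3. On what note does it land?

C

An augmented fifth up from Ab is E (letter E, 8 semitones up).
A major third down from E is C (letter C, 4 semitones down).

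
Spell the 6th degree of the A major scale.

F#

Degree 6 takes the letter 5 steps above A, which is F.
In major, degree 6 sits 9 semitones above the tonic. A + 9 semitones is pitch class 6, spelled on F as F#.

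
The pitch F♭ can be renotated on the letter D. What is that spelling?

D##

Plain D sits 2 semitones below Fb, so on the letter D the same pitch needs a double sharp: D##.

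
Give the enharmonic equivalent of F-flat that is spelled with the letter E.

Fb is pitch class 4. The letter E alone is pitch class 4.
Pitch class 4 on E needs no accidental: E.

E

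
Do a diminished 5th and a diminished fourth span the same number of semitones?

A diminished fifth spans 6 semitones; a diminished fourth spans 4.
The spans differ, so they are not enharmonic equivalents.

No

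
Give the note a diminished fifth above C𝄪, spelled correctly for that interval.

G#

C up a perfect fifth is G, so the target letter is G.
From C##, a diminished fifth is 6 semitones up: G#.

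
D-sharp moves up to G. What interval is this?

The letter names run D→G, a span of 3 letter steps, so the interval is some kind of fourth.
D# to G is 4 semitones. A perfect fourth is 5, so 4 makes it diminished.

diminished fourth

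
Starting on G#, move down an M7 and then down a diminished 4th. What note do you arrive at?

A major seventh down from G# is A (letter A, 11 semitones down).
A diminished fourth down from A is E# (letter E, 4 semitones down).

E#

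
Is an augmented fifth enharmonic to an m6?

An augmented fifth spans 8 semitones; a minor sixth spans 8.
They are enharmonically equivalent.

Yes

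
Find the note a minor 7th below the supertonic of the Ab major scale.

The supertonic of Ab major is Bb.
A minor seventh (10 semitones) below Bb lands on the letter C, giving C.

C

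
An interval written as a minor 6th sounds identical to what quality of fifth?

augmented

A minor sixth spans 8 semitones.
A fifth spanning 8 semitones is augmented (the perfect fifth is 7).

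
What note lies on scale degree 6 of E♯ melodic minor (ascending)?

C##

Degree 6 takes the letter 5 steps above E, which is C.
In melodic minor (ascending), degree 6 sits 9 semitones above the tonic. E# + 9 semitones is pitch class 2, spelled on C as C##.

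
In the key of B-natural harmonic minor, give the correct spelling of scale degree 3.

D

The B harmonic minor scale runs B C# D E F# G A#.
Degree 3 is D.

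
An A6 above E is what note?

A sixth above E lands on the letter C.
An augmented sixth spans 10 semitones, so E moves to pitch class 2. On the letter C that is C##.

C##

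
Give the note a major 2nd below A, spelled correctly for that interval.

G

A second below A lands on the letter G.
A major second spans 2 semitones, so A moves to pitch class 7. On the letter G that is G.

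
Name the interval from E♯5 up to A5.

The letter names run E→A, a span of 3 letter steps, so the interval is some kind of fourth.
E# to A is 4 semitones. A perfect fourth is 5, so 4 makes it diminished.

diminished fourth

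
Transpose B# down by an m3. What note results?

G##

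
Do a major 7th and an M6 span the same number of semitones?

No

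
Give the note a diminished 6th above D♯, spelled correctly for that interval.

A sixth above D lands on the letter B.
A diminished sixth spans 7 semitones, so D# moves to pitch class 10. On the letter B that is Bb.

Bb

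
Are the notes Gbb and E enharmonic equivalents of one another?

No

Two spellings are enharmonically equivalent only if they share a pitch class.
Here Gbb → 5, E → 4; 4 ≠ 5, so they are not.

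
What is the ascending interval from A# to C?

diminished third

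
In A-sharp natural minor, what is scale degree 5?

E#

The A# natural minor scale runs A# B# C# D# E# F# G#.
Degree 5 is E#.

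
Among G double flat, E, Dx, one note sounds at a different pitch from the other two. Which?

In 12-tone equal temperament, enharmonic equivalents share a pitch class. Gbb is pitch class 5; E is pitch class 4; D## is pitch class 4.
E and D## share pitch class 4, while Gbb is pitch class 5.

Gbb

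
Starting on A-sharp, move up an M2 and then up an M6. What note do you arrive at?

G##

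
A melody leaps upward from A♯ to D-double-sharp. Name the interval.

augmented fourth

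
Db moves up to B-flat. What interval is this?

major sixth

Counting letters D–E–F–G–A–B gives a sixth.
Db→Bb = 9 semitones, exactly the major sixth.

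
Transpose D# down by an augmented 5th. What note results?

G

D down a perfect fifth is G, so the target letter is G.
From D#, an augmented fifth is 8 semitones down: G.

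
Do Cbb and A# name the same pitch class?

Yes

Cbb is pitch class 10; A# is pitch class 10.
All spellings map to pitch class 10, so they are enharmonically equivalent.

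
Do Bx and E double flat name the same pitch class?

B## is pitch class 1; Ebb is pitch class 2.
The pitch classes differ (1 vs. 2), so they are not enharmonic equivalents.

No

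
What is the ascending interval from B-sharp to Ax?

The letter names run B→A, a span of 6 letter steps, so the interval is some kind of seventh.
B# to A## is 11 semitones. A major seventh is 11, so 11 makes it major.

major seventh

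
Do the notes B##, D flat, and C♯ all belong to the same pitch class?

Yes

B## is pitch class 1; Db is pitch class 1; C# is pitch class 1.
All spellings map to pitch class 1, so they are enharmonically equivalent.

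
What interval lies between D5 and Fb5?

diminished third

Counting letters D–E–F gives a third.
D→Fb = 2 semitones, 2 narrower than the major third (4), so diminished.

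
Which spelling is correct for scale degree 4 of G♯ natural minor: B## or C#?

C#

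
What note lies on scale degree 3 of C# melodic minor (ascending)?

Degree 3 takes the letter 2 steps above C, which is E.
In melodic minor (ascending), degree 3 sits 3 semitones above the tonic. C# + 3 semitones is pitch class 4, spelled on E as E.

E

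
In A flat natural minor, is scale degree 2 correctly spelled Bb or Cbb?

Bb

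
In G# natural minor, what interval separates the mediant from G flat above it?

diminished sixth

The mediant of G# natural minor is B.
B up to Gb: letters B→G make it a sixth; 7 semitones makes it diminished.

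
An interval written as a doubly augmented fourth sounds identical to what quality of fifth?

perfect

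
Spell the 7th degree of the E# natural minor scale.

D#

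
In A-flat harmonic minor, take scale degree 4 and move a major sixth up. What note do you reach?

Scale degree 4 of Ab harmonic minor is Db.
A major sixth (9 semitones) above Db lands on the letter B, giving Bb.

Bb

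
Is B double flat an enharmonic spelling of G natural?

Bbb is pitch class 9; G is pitch class 7.
The pitch classes differ (9 vs. 7), so they are not enharmonic equivalents.

No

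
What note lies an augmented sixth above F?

D#

F up a major sixth is D, so the target letter is D.
From F, an augmented sixth is 10 semitones up: D#.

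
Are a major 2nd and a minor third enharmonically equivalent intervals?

No

A major second spans 2 semitones; a minor third spans 3.
The spans differ, so they are not enharmonic equivalents.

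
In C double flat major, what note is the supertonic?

Degree 2 takes the letter 1 step above C, which is D.
In major, degree 2 sits 2 semitones above the tonic. Cbb + 2 semitones is pitch class 0, spelled on D as Dbb.

Dbb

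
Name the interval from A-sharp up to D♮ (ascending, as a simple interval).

Counting letters A–B–C–D gives a fourth.
A#→D = 4 semitones, 1 narrower than the perfect fourth (5), so diminished.

diminished fourth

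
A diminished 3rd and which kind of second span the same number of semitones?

major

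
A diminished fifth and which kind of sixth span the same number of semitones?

doubly diminished

A diminished fifth spans 6 semitones.
A sixth spanning 6 semitones is doubly diminished (the major sixth is 9).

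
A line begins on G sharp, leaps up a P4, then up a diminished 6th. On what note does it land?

Ab

A perfect fourth up from G# is C# (letter C, 5 semitones up).
A diminished sixth up from C# is Ab (letter A, 7 semitones up).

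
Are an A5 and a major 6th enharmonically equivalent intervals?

An augmented fifth spans 8 semitones; a major sixth spans 9.
The spans differ, so they are not enharmonic equivalents.

No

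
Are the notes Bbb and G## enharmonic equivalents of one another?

Yes

Bbb = pitch class 9 and G## = pitch class 9 — the same pitch class, so they are enharmonic equivalents.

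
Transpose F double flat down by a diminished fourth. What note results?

Cb

F down a perfect fourth is C, so the target letter is C.
From Fbb, a diminished fourth is 4 semitones down: Cb.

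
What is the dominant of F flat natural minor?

Cb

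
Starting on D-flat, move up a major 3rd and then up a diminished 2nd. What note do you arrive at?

A major third up from Db is F (letter F, 4 semitones up).
A diminished second up from F is Gbb (letter G, 0 semitones up).

Gbb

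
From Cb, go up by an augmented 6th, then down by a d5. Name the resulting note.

An augmented sixth up from Cb is A (letter A, 10 semitones up).
A diminished fifth down from A is D# (letter D, 6 semitones down).

D#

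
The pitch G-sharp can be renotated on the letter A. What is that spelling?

Plain A sits 1 semitone above G#, so on the letter A the same pitch needs a flat: Ab.

Ab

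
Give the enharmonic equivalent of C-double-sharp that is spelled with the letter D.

D

C## is pitch class 2. The letter D alone is pitch class 2.
Pitch class 2 on D needs no accidental: D.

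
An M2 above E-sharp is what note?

E up a major second is F#, so the target letter is F.
From E#, a major second is 2 semitones up: F##.

F##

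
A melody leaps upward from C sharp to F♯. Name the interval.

The letter names run C→F, a span of 3 letter steps, so the interval is some kind of fourth.
C# to F# is 5 semitones. A perfect fourth is 5, so 5 makes it perfect.

perfect fourth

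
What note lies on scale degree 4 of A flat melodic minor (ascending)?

Db

Degree 4 takes the letter 3 steps above A, which is D.
In melodic minor (ascending), degree 4 sits 5 semitones above the tonic. Ab + 5 semitones is pitch class 1, spelled on D as Db.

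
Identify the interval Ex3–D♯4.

The letter names run E→D, a span of 6 letter steps, so the interval is some kind of seventh.
E## to D# is 9 semitones. A major seventh is 11, so 9 makes it diminished.

diminished seventh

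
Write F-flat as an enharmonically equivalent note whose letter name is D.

D##

Fb is pitch class 4. The letter D alone is pitch class 2.
To reach pitch class 4 from D requires an offset of +2 semitones, i.e. double sharp: D##.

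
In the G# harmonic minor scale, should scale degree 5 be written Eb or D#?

Each scale degree takes a distinct letter name. Degree 5 of a scale on G must use the letter D.
D# and Eb are enharmonically the same pitch, but only D# uses the letter D, so it is the correct spelling here.

D#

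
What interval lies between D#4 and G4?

diminished fourth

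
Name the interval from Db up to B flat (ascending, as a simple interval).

major sixth

The letter names run D→B, a span of 5 letter steps, so the interval is some kind of sixth.
Db to Bb is 9 semitones. A major sixth is 9, so 9 makes it major.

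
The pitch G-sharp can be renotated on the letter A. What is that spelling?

Plain A sits 1 semitone above G#, so on the letter A the same pitch needs a flat: Ab.

Ab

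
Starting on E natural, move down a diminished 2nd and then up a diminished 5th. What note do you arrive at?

A#

A diminished second down from E is D## (letter D, 0 semitones down).
A diminished fifth up from D## is A# (letter A, 6 semitones up).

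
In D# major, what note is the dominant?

A#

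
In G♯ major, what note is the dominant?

D#

Degree 5 takes the letter 4 steps above G, which is D.
In major, degree 5 sits 7 semitones above the tonic. G# + 7 semitones is pitch class 3, spelled on D as D#.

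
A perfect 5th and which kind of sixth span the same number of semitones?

diminished

A perfect fifth spans 7 semitones.
A sixth spanning 7 semitones is diminished (the major sixth is 9).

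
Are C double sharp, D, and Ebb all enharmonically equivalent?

C## = pitch class 2 and D = pitch class 2 and Ebb = pitch class 2 — the same pitch class, so they are enharmonic equivalents.

Yes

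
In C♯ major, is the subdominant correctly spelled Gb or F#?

Each scale degree takes a distinct letter name. Degree 4 of a scale on C must use the letter F.
F# and Gb are enharmonically the same pitch, but only F# uses the letter F, so it is the correct spelling here.

F#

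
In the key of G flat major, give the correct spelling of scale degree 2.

The Gb major scale runs Gb Ab Bb Cb Db Eb F.
Degree 2 is Ab.

Ab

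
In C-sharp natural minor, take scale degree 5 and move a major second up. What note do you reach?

Scale degree 5 of C# natural minor is G#.
A major second (2 semitones) above G# lands on the letter A, giving A#.

A#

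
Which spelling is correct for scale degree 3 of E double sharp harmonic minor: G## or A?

G##

Each scale degree takes a distinct letter name. Degree 3 of a scale on E must use the letter G.
G## and A are enharmonically the same pitch, but only G## uses the letter G, so it is the correct spelling here.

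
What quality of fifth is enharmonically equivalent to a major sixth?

doubly augmented

A major sixth spans 9 semitones.
A fifth spanning 9 semitones is doubly augmented (the perfect fifth is 7).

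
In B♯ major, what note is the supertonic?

The B# major scale runs B# C## D## E# F## G## A##.
Degree 2 is C##.

C##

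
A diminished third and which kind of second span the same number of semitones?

major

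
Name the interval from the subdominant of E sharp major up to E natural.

diminished fifth

The subdominant of E# major is A#.
A# up to E: letters A→E make it a fifth; 6 semitones makes it diminished.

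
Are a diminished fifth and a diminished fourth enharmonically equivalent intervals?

A diminished fifth spans 6 semitones; a diminished fourth spans 4.
The spans differ, so they are not enharmonic equivalents.

No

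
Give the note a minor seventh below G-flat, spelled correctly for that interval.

Ab

A seventh below G lands on the letter A.
A minor seventh spans 10 semitones, so Gb moves to pitch class 8. On the letter A that is Ab.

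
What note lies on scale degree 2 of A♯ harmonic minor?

Degree 2 takes the letter 1 step above A, which is B.
In harmonic minor, degree 2 sits 2 semitones above the tonic. A# + 2 semitones is pitch class 0, spelled on B as B#.

B#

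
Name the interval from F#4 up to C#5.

perfect fifth

The letter names run F→C, a span of 4 letter steps, so the interval is some kind of fifth.
F# to C# is 7 semitones. A perfect fifth is 7, so 7 makes it perfect.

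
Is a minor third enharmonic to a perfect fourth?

No

A minor third spans 3 semitones; a perfect fourth spans 5.
The spans differ, so they are not enharmonic equivalents.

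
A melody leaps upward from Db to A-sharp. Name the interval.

doubly augmented fifth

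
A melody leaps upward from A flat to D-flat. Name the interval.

perfect fourth

Counting letters A–B–C–D gives a fourth.
Ab→Db = 5 semitones, exactly the perfect fourth.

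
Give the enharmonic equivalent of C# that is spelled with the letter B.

C# is pitch class 1. The letter B alone is pitch class 11.
To reach pitch class 1 from B requires an offset of +2 semitones, i.e. double sharp: B##.

B##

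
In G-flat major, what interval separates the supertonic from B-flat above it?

major second

The supertonic of Gb major is Ab.
Ab up to Bb: letters A→B make it a second; 2 semitones makes it major.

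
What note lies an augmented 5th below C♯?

F

A fifth below C lands on the letter F.
An augmented fifth spans 8 semitones, so C# moves to pitch class 5. On the letter F that is F.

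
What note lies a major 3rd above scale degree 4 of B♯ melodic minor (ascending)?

G##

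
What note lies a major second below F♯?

E

A second below F lands on the letter E.
A major second spans 2 semitones, so F# moves to pitch class 4. On the letter E that is E.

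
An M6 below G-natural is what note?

G down a major sixth is Bb, so the target letter is B.
From G, a major sixth is 9 semitones down: Bb.

Bb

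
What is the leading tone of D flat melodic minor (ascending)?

The Db melodic minor (ascending) scale runs Db Eb Fb Gb Ab Bb C.
Degree 7 is C.

C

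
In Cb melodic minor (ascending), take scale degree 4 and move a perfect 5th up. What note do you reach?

Cb

Scale degree 4 of Cb melodic minor (ascending) is Fb.
A perfect fifth (7 semitones) above Fb lands on the letter C, giving Cb.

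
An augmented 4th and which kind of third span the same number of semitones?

An augmented fourth spans 6 semitones.
A third spanning 6 semitones is doubly augmented (the major third is 4).

doubly augmented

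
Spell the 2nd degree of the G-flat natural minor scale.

Ab

Degree 2 takes the letter 1 step above G, which is A.
In natural minor, degree 2 sits 2 semitones above the tonic. Gb + 2 semitones is pitch class 8, spelled on A as Ab.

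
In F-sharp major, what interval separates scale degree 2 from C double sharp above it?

Scale degree 2 of F# major is G#.
G# up to C##: letters G→C make it a fourth; 6 semitones makes it augmented.

augmented fourth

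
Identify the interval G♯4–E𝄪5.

augmented sixth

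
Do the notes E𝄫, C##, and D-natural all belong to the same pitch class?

Yes

Ebb = pitch class 2 and C## = pitch class 2 and D = pitch class 2 — the same pitch class, so they are enharmonic equivalents.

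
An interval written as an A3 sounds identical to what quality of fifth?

An augmented third spans 5 semitones.
A fifth spanning 5 semitones is doubly diminished (the perfect fifth is 7).

doubly diminished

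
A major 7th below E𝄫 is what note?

Fbb

E down a major seventh is F, so the target letter is F.
From Ebb, a major seventh is 11 semitones down: Fbb.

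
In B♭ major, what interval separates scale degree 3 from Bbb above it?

Scale degree 3 of Bb major is D.
D up to Bbb: letters D→B make it a sixth; 7 semitones makes it diminished.

diminished sixth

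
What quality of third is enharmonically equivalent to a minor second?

doubly diminished

A minor second spans 1 semitone.
A third spanning 1 semitone is doubly diminished (the major third is 4).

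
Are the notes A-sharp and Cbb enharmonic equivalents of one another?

Yes

A# is pitch class 10; Cbb is pitch class 10.
All spellings map to pitch class 10, so they are enharmonically equivalent.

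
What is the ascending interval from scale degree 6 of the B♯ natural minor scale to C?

Scale degree 6 of B# natural minor is G#.
G# up to C: letters G→C make it a fourth; 4 semitones makes it diminished.

diminished fourth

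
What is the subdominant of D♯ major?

G#

Degree 4 takes the letter 3 steps above D, which is G.
In major, degree 4 sits 5 semitones above the tonic. D# + 5 semitones is pitch class 8, spelled on G as G#.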